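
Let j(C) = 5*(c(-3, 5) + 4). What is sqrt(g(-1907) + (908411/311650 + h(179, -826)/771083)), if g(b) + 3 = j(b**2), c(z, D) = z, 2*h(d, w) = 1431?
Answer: sqrt(2838756918681082150666)/24030801695 ≈ 2.2172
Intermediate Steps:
h(d, w) = 1431/2 (h(d, w) = (1/2)*1431 = 1431/2)
j(C) = 5 (j(C) = 5*(-3 + 4) = 5*1 = 5)
g(b) = 2 (g(b) = -3 + 5 = 2)
sqrt(g(-1907) + (908411/311650 + h(179, -826)/771083)) = sqrt(2 + (908411/311650 + (1431/2)/771083)) = sqrt(2 + (908411*(1/311650) + (1431/2)*(1/771083))) = sqrt(2 + (908411/311650 + 1431/1542166)) = sqrt(2 + 350341632344/120154008475) = sqrt(590649649294/120154008475) = sqrt(2838756918681082150666)/24030801695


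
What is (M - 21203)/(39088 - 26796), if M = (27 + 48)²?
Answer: -7789/6146 ≈ -1.2673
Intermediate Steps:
M = 5625 (M = 75² = 5625)
(M - 21203)/(39088 - 26796) = (5625 - 21203)/(39088 - 26796) = -15578/12292 = -15578*1/12292 = -7789/6146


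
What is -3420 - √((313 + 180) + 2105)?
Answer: -3420 - √2598 ≈ -3471.0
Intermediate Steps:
-3420 - √((313 + 180) + 2105) = -3420 - √(493 + 2105) = -3420 - √2598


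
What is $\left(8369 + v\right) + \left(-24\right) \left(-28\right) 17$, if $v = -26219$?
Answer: $-6426$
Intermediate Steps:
$\left(8369 + v\right) + \left(-24\right) \left(-28\right) 17 = \left(8369 - 26219\right) + \left(-24\right) \left(-28\right) 17 = -17850 + 672 \cdot 17 = -17850 + 11424 = -6426$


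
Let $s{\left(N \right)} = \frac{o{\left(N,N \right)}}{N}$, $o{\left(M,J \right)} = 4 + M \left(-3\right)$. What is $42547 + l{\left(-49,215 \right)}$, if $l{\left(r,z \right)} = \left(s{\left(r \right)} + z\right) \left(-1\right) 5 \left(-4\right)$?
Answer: $\frac{2292483}{49} \approx 46785.0$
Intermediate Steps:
$o{\left(M,J \right)} = 4 - 3 M$
$s{\left(N \right)} = \frac{4 - 3 N}{N}$
$l{\left(r,z \right)} = -60 + 20 z + \frac{80}{r}$ ($l{\left(r,z \right)} = \left(\left(-3 + \frac{4}{r}\right) + z\right) \left(-1\right) 5 \left(-4\right) = \left(-3 + z + \frac{4}{r}\right) \left(\left(-5\right) \left(-4\right)\right) = \left(-3 + z + \frac{4}{r}\right) 20 = -60 + 20 z + \frac{80}{r}$)
$42547 + l{\left(-49,215 \right)} = 42547 + \left(-60 + 20 \cdot 215 + \frac{80}{-49}\right) = 42547 + \left(-60 + 4300 + 80 \left(- \frac{1}{49}\right)\right) = 42547 - - \frac{207680}{49} = 42547 + \frac{207680}{49} = \frac{2292483}{49}$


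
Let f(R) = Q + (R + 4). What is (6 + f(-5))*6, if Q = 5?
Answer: 60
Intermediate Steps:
f(R) = 9 + R (f(R) = 5 + (R + 4) = 5 + (4 + R) = 9 + R)
(6 + f(-5))*6 = (6 + (9 - 5))*6 = (6 + 4)*6 = 10*6 = 60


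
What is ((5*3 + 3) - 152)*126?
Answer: -16884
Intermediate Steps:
((5*3 + 3) - 152)*126 = ((15 + 3) - 152)*126 = (18 - 152)*126 = -134*126 = -16884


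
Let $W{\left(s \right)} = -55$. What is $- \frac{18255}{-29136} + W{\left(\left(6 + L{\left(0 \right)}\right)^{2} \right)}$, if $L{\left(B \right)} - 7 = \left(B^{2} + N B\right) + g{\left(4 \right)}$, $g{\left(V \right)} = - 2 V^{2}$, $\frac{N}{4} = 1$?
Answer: $- \frac{528075}{9712} \approx -54.373$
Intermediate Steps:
$N = 4$ ($N = 4 \cdot 1 = 4$)
$L{\left(B \right)} = -25 + B^{2} + 4 B$ ($L{\left(B \right)} = 7 - \left(32 - B^{2} - 4 B\right) = 7 + \left(-32 + B^{2} + 4 B\right) = -25 + B^{2} + 4 B$)
$- \frac{18255}{-29136} + W{\left(\left(6 + L{\left(0 \right)}\right)^{2} \right)} = - \frac{18255}{-29136} - 55 = \left(-18255\right) \left(- \frac{1}{29136}\right) - 55 = \frac{6085}{9712} - 55 = - \frac{528075}{9712}$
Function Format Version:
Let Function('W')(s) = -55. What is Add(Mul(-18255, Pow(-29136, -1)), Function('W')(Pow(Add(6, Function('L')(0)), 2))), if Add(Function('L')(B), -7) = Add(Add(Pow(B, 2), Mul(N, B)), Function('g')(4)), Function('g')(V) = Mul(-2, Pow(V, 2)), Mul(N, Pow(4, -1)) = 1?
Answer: Rational(-528075, 9712) ≈ -54.373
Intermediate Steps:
N = 4 (N = Mul(4, 1) = 4)
Function('L')(B) = Add(-25, Pow(B, 2), Mul(4, B)) (Function('L')(B) = Add(7, Add(Add(Pow(B, 2), Mul(4, B)), Mul(-2, Pow(4, 2)))) = Add(7, Add(Add(Pow(B, 2), Mul(4, B)), Mul(-2, 16))) = Add(7, Add(Add(Pow(B, 2), Mul(4, B)), -32)) = Add(7, Add(-32, Pow(B, 2), Mul(4, B))) = Add(-25, Pow(B, 2), Mul(4, B)))
Add(Mul(-18255, Pow(-29136, -1)), Function('W')(Pow(Add(6, Function('L')(0)), 2))) = Add(Mul(-18255, Pow(-29136, -1)), -55) = Add(Mul(-18255, Rational(-1, 29136)), -55) = Add(Rational(6085, 9712), -55) = Rational(-528075, 9712)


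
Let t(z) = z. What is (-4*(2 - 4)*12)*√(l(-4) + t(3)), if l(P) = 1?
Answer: 192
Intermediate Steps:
(-4*(2 - 4)*12)*√(l(-4) + t(3)) = (-4*(2 - 4)*12)*√(1 + 3) = (-4*(-2)*12)*√4 = (8*12)*2 = 96*2 = 192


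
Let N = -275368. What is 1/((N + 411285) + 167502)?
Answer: 1/303419 ≈ 3.2958e-6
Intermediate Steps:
1/((N + 411285) + 167502) = 1/((-275368 + 411285) + 167502) = 1/(135917 + 167502) = 1/303419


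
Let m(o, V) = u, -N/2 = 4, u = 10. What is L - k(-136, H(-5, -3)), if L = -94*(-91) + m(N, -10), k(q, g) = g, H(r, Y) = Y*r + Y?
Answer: 8552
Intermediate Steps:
N = -8 (N = -2*4 = -8)
H(r, Y) = Y + Y*r
m(o, V) = 10
L = 8564 (L = -94*(-91) + 10 = 8554 + 10 = 8564)
L - k(-136, H(-5, -3)) = 8564 - (-3)*(1 - 5) = 8564 - (-3)*(-4) = 8564 - 1*12 = 8564 - 12 = 8552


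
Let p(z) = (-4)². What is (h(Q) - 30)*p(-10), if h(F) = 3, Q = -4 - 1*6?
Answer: -432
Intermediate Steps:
p(z) = 16
Q = -10 (Q = -4 - 6 = -10)
(h(Q) - 30)*p(-10) = (3 - 30)*16 = -27*16 = -432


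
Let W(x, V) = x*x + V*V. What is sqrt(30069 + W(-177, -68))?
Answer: sqrt(66022) ≈ 256.95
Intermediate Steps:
W(x, V) = V**2 + x**2 (W(x, V) = x**2 + V**2 = V**2 + x**2)
sqrt(30069 + W(-177, -68)) = sqrt(30069 + ((-68)**2 + (-177)**2)) = sqrt(30069 + (4624 + 31329)) = sqrt(30069 + 35953) = sqrt(66022)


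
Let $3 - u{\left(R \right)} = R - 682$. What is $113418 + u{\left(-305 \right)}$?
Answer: $114408$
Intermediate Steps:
$u{\left(R \right)} = 685 - R$ ($u{\left(R \right)} = 3 - \left(R - 682\right) = 3 - \left(-682 + R\right) = 685 - R$)
$113418 + u{\left(-305 \right)} = 113418 + \left(685 - -305\right) = 113418 + \left(685 + 305\right) = 113418 + 990 = 114408$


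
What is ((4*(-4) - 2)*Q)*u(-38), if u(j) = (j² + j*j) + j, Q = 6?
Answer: -307800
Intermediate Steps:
u(j) = j + 2*j² (u(j) = (j² + j²) + j = 2*j² + j = j + 2*j²)
((4*(-4) - 2)*Q)*u(-38) = ((4*(-4) - 2)*6)*(-38*(1 + 2*(-38))) = ((-16 - 2)*6)*(-38*(1 - 76)) = (-18*6)*(-38*(-75)) = -108*2850 = -307800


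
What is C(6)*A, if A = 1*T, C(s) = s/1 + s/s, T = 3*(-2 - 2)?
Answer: -84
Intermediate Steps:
T = -12 (T = 3*(-4) = -12)
C(s) = 1 + s (C(s) = s*1 + 1 = s + 1 = 1 + s)
A = -12 (A = 1*(-12) = -12)
C(6)*A = (1 + 6)*(-12) = 7*(-12) = -84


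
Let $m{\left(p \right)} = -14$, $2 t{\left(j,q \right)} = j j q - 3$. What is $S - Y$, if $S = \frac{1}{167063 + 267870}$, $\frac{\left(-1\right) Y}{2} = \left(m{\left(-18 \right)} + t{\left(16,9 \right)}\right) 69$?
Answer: $\frac{68213586922}{434933} \approx 1.5684 \cdot 10^{5}$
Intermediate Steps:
$t{\left(j,q \right)} = - \frac{3}{2} + \frac{q j^{2}}{2}$ ($t{\left(j,q \right)} = \frac{j j q - 3}{2} = \frac{j^{2} q - 3}{2} = \frac{q j^{2} - 3}{2} = \frac{-3 + q j^{2}}{2} = - \frac{3}{2} + \frac{q j^{2}}{2}$)
$Y = -156837$ ($Y = - 2 \left(-14 - \left(\frac{3}{2} - \frac{9 \cdot 16^{2}}{2}\right)\right) 69 = - 2 \left(-14 - \left(\frac{3}{2} - 1152\right)\right) 69 = - 2 \left(-14 + \left(- \frac{3}{2} + 1152\right)\right) 69 = - 2 \left(-14 + \frac{2301}{2}\right) 69 = - 2 \cdot \frac{2273}{2} \cdot 69 = \left(-2\right) \frac{156837}{2} = -156837$)
$S = \frac{1}{434933} \approx 2.2992 \cdot 10^{-6}$
$S - Y = \frac{1}{434933} - -156837 = \frac{1}{434933} + 156837 = \frac{68213586922}{434933}$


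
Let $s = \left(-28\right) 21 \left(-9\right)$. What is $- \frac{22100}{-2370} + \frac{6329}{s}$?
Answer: $\frac{4398431}{418068} \approx 10.521$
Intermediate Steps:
$s = 5292$ ($s = \left(-588\right) \left(-9\right) = 5292$)
$- \frac{22100}{-2370} + \frac{6329}{s} = - \frac{22100}{-2370} + \frac{6329}{5292} = \left(-22100\right) \left(- \frac{1}{2370}\right) + 6329 \cdot \frac{1}{5292} = \frac{2210}{237} + \frac{6329}{5292} = \frac{4398431}{418068}$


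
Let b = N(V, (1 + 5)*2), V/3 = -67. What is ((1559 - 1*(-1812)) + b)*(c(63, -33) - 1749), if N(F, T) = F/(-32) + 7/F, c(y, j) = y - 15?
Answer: -12316628583/2144 ≈ -5.7447e+6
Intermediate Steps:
V = -201 (V = 3*(-67) = -201)
c(y, j) = -15 + y
N(F, T) = 7/F - F/32 (N(F, T) = F*(-1/32) + 7/F = -F/32 + 7/F = 7/F - F/32)
b = 40177/6432 (b = 7/(-201) - 1/32*(-201) = 7*(-1/201) + 201/32 = -7/201 + 201/32 = 40177/6432 ≈ 6.2464)
((1559 - 1*(-1812)) + b)*(c(63, -33) - 1749) = ((1559 - 1*(-1812)) + 40177/6432)*((-15 + 63) - 1749) = ((1559 + 1812) + 40177/6432)*(48 - 1749) = (3371 + 40177/6432)*(-1701) = (21722449/6432)*(-1701) = -12316628583/2144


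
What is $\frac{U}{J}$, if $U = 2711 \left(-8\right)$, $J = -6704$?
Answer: $\frac{2711}{838} \approx 3.2351$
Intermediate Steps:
$U = -21688$
$\frac{U}{J} = - \frac{21688}{-6704} = \left(-21688\right) \left(- \frac{1}{6704}\right) = \frac{2711}{838}$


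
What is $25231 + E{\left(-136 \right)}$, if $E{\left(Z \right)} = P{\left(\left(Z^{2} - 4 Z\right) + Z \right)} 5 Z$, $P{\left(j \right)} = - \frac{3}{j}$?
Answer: $\frac{3507124}{139} \approx 25231.0$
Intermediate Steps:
$E{\left(Z \right)} = - \frac{15 Z}{Z^{2} - 3 Z}$ ($E{\left(Z \right)} = - \frac{3}{\left(Z^{2} - 4 Z\right) + Z} 5 Z = - \frac{3}{Z^{2} - 3 Z} 5 Z = - \frac{15}{Z^{2} - 3 Z} Z = - \frac{15 Z}{Z^{2} - 3 Z}$)
$25231 + E{\left(-136 \right)} = 25231 - \frac{15}{-3 - 136} = 25231 - \frac{15}{-139} = 25231 - - \frac{15}{139} = 25231 + \frac{15}{139} = \frac{3507124}{139}$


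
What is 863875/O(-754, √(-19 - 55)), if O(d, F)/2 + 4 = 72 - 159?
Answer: -863875/182 ≈ -4746.6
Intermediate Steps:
O(d, F) = -182 (O(d, F) = -8 + 2*(72 - 159) = -8 + 2*(-87) = -8 - 174 = -182)
863875/O(-754, √(-19 - 55)) = 863875/(-182) = 863875*(-1/182) = -863875/182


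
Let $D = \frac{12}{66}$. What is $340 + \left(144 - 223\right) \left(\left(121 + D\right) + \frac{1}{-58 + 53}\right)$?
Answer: $- \frac{506966}{55} \approx -9217.6$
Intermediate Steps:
$D = \frac{2}{11}$ ($D = 12 \cdot \frac{1}{66} = \frac{2}{11} \approx 0.18182$)
$340 + \left(144 - 223\right) \left(\left(121 + D\right) + \frac{1}{-58 + 53}\right) = 340 + \left(144 - 223\right) \left(\left(121 + \frac{2}{11}\right) + \frac{1}{-58 + 53}\right) = 340 + \left(144 - 223\right) \left(\frac{1333}{11} + \frac{1}{-5}\right) = 340 - 79 \left(\frac{1333}{11} - \frac{1}{5}\right) = 340 - \frac{525666}{55} = - \frac{506966}{55}$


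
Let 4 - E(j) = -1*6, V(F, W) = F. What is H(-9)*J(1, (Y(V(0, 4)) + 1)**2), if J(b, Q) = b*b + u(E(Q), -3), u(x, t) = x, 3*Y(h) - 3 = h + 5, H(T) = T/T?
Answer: 11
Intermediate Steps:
H(T) = 1
Y(h) = 8/3 + h/3 (Y(h) = 1 + (h + 5)/3 = 1 + (5 + h)/3 = 1 + (5/3 + h/3) = 8/3 + h/3)
E(j) = 10 (E(j) = 4 - (-1)*6 = 4 - 1*(-6) = 4 + 6 = 10)
J(b, Q) = 10 + b**2 (J(b, Q) = b*b + 10 = b**2 + 10 = 10 + b**2)
H(-9)*J(1, (Y(V(0, 4)) + 1)**2) = 1*(10 + 1**2) = 1*(10 + 1) = 1*11 = 11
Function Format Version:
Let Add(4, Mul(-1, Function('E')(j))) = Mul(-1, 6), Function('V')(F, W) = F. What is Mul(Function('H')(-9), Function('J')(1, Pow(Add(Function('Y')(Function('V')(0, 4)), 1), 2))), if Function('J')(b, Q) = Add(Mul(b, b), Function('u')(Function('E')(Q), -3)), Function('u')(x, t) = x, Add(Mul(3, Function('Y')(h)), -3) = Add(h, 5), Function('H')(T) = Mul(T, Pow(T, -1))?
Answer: 11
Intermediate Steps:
Function('H')(T) = 1
Function('Y')(h) = Add(Rational(8, 3), Mul(Rational(1, 3), h)) (Function('Y')(h) = Add(1, Mul(Rational(1, 3), Add(h, 5))) = Add(1, Mul(Rational(1, 3), Add(5, h))) = Add(1, Add(Rational(5, 3), Mul(Rational(1, 3), h))) = Add(Rational(8, 3), Mul(Rational(1, 3), h)))
Function('E')(j) = 10 (Function('E')(j) = Add(4, Mul(-1, Mul(-1, 6))) = Add(4, Mul(-1, -6)) = Add(4, 6) = 10)
Function('J')(b, Q) = Add(10, Pow(b, 2)) (Function('J')(b, Q) = Add(Mul(b, b), 10) = Add(Pow(b, 2), 10) = Add(10, Pow(b, 2)))
Mul(Function('H')(-9), Function('J')(1, Pow(Add(Function('Y')(Function('V')(0, 4)), 1), 2))) = Mul(1, Add(10, Pow(1, 2))) = Mul(1, Add(10, 1)) = Mul(1, 11) = 11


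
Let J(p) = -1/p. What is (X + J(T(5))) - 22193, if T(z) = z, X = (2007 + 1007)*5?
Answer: -35616/5 ≈ -7123.2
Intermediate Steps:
X = 15070 (X = 3014*5 = 15070)
(X + J(T(5))) - 22193 = (15070 - 1/5) - 22193 = (15070 - 1*⅕) - 22193 = (15070 - ⅕) - 22193 = 75349/5 - 22193 = -35616/5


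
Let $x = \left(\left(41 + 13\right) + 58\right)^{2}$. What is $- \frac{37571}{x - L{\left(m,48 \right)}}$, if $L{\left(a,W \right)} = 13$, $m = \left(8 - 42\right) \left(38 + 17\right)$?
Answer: $- \frac{37571}{12531} \approx -2.9982$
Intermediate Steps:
$m = -1870$ ($m = \left(-34\right) 55 = -1870$)
$x = 12544$ ($x = \left(54 + 58\right)^{2} = 112^{2} = 12544$)
$- \frac{37571}{x - L{\left(m,48 \right)}} = - \frac{37571}{12544 - 13} = - \frac{37571}{12531}$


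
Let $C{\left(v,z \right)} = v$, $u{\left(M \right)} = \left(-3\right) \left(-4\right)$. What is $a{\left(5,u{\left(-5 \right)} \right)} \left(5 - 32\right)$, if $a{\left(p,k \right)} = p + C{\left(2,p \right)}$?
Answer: $-189$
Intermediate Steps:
$u{\left(M \right)} = 12$
$a{\left(p,k \right)} = 2 + p$ ($a{\left(p,k \right)} = p + 2 = 2 + p$)
$a{\left(5,u{\left(-5 \right)} \right)} \left(5 - 32\right) = \left(2 + 5\right) \left(5 - 32\right) = 7 \left(-27\right) = -189$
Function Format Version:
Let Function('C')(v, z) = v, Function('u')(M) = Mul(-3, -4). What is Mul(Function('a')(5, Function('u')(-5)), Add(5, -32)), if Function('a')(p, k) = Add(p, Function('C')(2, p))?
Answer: -189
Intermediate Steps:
Function('u')(M) = 12
Function('a')(p, k) = Add(2, p) (Function('a')(p, k) = Add(p, 2) = Add(2, p))
Mul(Function('a')(5, Function('u')(-5)), Add(5, -32)) = Mul(Add(2, 5), Add(5, -32)) = Mul(7, -27) = -189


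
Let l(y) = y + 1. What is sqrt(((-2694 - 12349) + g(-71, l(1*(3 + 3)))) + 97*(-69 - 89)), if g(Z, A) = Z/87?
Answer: I*sqrt(229869138)/87 ≈ 174.27*I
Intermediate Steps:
l(y) = 1 + y
g(Z, A) = Z/87 (g(Z, A) = Z*(1/87) = Z/87)
sqrt(((-2694 - 12349) + g(-71, l(1*(3 + 3)))) + 97*(-69 - 89)) = sqrt(((-2694 - 12349) + (1/87)*(-71)) + 97*(-69 - 89)) = sqrt((-15043 - 71/87) + 97*(-158)) = sqrt(-1308812/87 - 15326) = sqrt(-2642174/87) = I*sqrt(229869138)/87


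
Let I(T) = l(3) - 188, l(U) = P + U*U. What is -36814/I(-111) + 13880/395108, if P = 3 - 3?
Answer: 3636997608/17681083 ≈ 205.70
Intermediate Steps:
P = 0
l(U) = U² (l(U) = 0 + U*U = 0 + U² = U²)
I(T) = -179 (I(T) = 3² - 188 = 9 - 188 = -179)
-36814/I(-111) + 13880/395108 = -36814/(-179) + 13880/395108 = -36814*(-1/179) + 13880*(1/395108) = 36814/179 + 3470/98777 = 3636997608/17681083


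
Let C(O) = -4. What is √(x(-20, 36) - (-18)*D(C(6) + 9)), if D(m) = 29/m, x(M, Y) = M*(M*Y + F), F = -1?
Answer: √363110/5 ≈ 120.52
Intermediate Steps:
x(M, Y) = M*(-1 + M*Y) (x(M, Y) = M*(M*Y - 1) = M*(-1 + M*Y))
√(x(-20, 36) - (-18)*D(C(6) + 9)) = √(-20*(-1 - 20*36) - (-18)*29/(-4 + 9)) = √(-20*(-1 - 720) - (-18)*29/5) = √(-20*(-721) - (-18)*29*(⅕)) = √(14420 - (-18)*29/5) = √(14420 - 1*(-522/5)) = √(14420 + 522/5) = √(72622/5) = √363110/5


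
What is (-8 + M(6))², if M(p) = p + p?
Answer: 16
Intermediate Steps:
M(p) = 2*p
(-8 + M(6))² = (-8 + 2*6)² = (-8 + 12)² = 4² = 16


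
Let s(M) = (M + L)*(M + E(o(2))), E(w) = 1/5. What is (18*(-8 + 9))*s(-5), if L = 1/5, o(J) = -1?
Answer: 10368/25 ≈ 414.72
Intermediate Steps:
E(w) = ⅕
L = ⅕ ≈ 0.20000
s(M) = (⅕ + M)² (s(M) = (M + ⅕)*(M + ⅕) = (⅕ + M)*(⅕ + M) = (⅕ + M)²)
(18*(-8 + 9))*s(-5) = (18*(-8 + 9))*(1/25 + (-5)² + (⅖)*(-5)) = (18*1)*(1/25 + 25 - 2) = 18*(576/25) = 10368/25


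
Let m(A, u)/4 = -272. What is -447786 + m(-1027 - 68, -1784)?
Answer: -448874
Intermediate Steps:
m(A, u) = -1088 (m(A, u) = 4*(-272) = -1088)
-447786 + m(-1027 - 68, -1784) = -447786 - 1088 = -448874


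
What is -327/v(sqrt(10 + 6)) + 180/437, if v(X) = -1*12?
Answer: 48353/1748 ≈ 27.662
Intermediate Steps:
v(X) = -12
-327/v(sqrt(10 + 6)) + 180/437 = -327/(-12) + 180/437 = -327*(-1/12) + 180*(1/437) = 109/4 + 180/437 = 48353/1748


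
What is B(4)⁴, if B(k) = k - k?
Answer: 0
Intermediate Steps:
B(k) = 0
B(4)⁴ = 0⁴ = 0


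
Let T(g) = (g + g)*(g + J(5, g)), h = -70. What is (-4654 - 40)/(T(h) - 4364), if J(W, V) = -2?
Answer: -2347/2858 ≈ -0.82120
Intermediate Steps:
T(g) = 2*g*(-2 + g) (T(g) = (g + g)*(g - 2) = (2*g)*(-2 + g) = 2*g*(-2 + g))
(-4654 - 40)/(T(h) - 4364) = (-4654 - 40)/(2*(-70)*(-2 - 70) - 4364) = -4694/(2*(-70)*(-72) - 4364) = -4694/(10080 - 4364) = -4694/5716 = -4694*1/5716 = -2347/2858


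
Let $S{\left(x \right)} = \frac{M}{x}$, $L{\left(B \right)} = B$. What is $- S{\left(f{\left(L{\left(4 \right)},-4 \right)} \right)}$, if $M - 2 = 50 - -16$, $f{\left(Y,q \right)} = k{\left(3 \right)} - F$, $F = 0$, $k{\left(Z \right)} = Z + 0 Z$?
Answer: $- \frac{68}{3} \approx -22.667$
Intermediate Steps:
$k{\left(Z \right)} = Z$ ($k{\left(Z \right)} = Z + 0 = Z$)
$f{\left(Y,q \right)} = 3$ ($f{\left(Y,q \right)} = 3 - 0 = 3 + 0 = 3$)
$M = 68$ ($M = 2 + \left(50 - -16\right) = 2 + \left(50 + 16\right) = 2 + 66 = 68$)
$S{\left(x \right)} = \frac{68}{x}$
$- S{\left(f{\left(L{\left(4 \right)},-4 \right)} \right)} = - \frac{68}{3}$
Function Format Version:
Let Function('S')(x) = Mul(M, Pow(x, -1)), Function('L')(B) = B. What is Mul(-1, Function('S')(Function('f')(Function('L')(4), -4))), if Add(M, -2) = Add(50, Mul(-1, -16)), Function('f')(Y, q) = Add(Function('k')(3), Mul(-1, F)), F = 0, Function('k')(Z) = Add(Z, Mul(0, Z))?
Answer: Rational(-68, 3) ≈ -22.667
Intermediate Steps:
Function('k')(Z) = Z (Function('k')(Z) = Add(Z, 0) = Z)
Function('f')(Y, q) = 3 (Function('f')(Y, q) = Add(3, Mul(-1, 0)) = Add(3, 0) = 3)
M = 68 (M = Add(2, Add(50, Mul(-1, -16))) = Add(2, Add(50, 16)) = Add(2, 66) = 68)
Function('S')(x) = Mul(68, Pow(x, -1))
Mul(-1, Function('S')(Function('f')(Function('L')(4), -4))) = Mul(-1, Mul(68, Pow(3, -1))) = Mul(-1, Mul(68, Rational(1, 3))) = Mul(-1, Rational(68, 3)) = Rational(-68, 3)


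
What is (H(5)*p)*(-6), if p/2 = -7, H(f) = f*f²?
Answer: 10500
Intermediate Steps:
H(f) = f³
p = -14 (p = 2*(-7) = -14)
(H(5)*p)*(-6) = (5³*(-14))*(-6) = (125*(-14))*(-6) = -1750*(-6) = 10500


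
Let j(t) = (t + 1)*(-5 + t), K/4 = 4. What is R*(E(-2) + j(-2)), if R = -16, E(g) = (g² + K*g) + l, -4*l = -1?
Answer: 332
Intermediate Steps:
K = 16 (K = 4*4 = 16)
l = ¼ (l = -¼*(-1) = ¼ ≈ 0.25000)
E(g) = ¼ + g² + 16*g (E(g) = (g² + 16*g) + ¼ = ¼ + g² + 16*g)
j(t) = (1 + t)*(-5 + t)
R*(E(-2) + j(-2)) = -16*((¼ + (-2)² + 16*(-2)) + (-5 + (-2)² - 4*(-2))) = -16*((¼ + 4 - 32) + (-5 + 4 + 8)) = -16*(-111/4 + 7) = -16*(-83/4) = 332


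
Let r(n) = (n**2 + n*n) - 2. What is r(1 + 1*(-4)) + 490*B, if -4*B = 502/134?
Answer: -59351/134 ≈ -442.92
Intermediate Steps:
B = -251/268 (B = -251/(2*134) = -1/4*251/67 = -251/268 ≈ -0.93657)
r(n) = -2 + 2*n**2 (r(n) = (n**2 + n**2) - 2 = 2*n**2 - 2 = -2 + 2*n**2)
r(1 + 1*(-4)) + 490*B = (-2 + 2*(1 + 1*(-4))**2) + 490*(-251/268) = (-2 + 2*(1 - 4)**2) - 61495/134 = (-2 + 2*(-3)**2) - 61495/134 = (-2 + 2*9) - 61495/134 = (-2 + 18) - 61495/134 = 16 - 61495/134 = -59351/134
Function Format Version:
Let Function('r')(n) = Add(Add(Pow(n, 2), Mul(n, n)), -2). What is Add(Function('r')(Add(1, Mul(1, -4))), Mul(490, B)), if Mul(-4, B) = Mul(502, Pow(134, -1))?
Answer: Rational(-59351, 134) ≈ -442.92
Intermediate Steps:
B = Rational(-251, 268) (B = Mul(Rational(-1, 4), Mul(502, Pow(134, -1))) = Mul(Rational(-1, 4), Mul(502, Rational(1, 134))) = Mul(Rational(-1, 4), Rational(251, 67)) = Rational(-251, 268) ≈ -0.93657)
Function('r')(n) = Add(-2, Mul(2, Pow(n, 2))) (Function('r')(n) = Add(Add(Pow(n, 2), Pow(n, 2)), -2) = Add(Mul(2, Pow(n, 2)), -2) = Add(-2, Mul(2, Pow(n, 2))))
Add(Function('r')(Add(1, Mul(1, -4))), Mul(490, B)) = Add(Add(-2, Mul(2, Pow(Add(1, Mul(1, -4)), 2))), Mul(490, Rational(-251, 268))) = Add(Add(-2, Mul(2, Pow(Add(1, -4), 2))), Rational(-61495, 134)) = Add(Add(-2, Mul(2, Pow(-3, 2))), Rational(-61495, 134)) = Add(Add(-2, Mul(2, 9)), Rational(-61495, 134)) = Add(Add(-2, 18), Rational(-61495, 134)) = Add(16, Rational(-61495, 134)) = Rational(-59351, 134)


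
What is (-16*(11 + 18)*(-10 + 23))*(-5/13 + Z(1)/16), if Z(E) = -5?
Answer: 4205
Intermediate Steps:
(-16*(11 + 18)*(-10 + 23))*(-5/13 + Z(1)/16) = (-16*(11 + 18)*(-10 + 23))*(-5/13 - 5/16) = (-464*13)*(-5*1/13 - 5*1/16) = (-16*377)*(-5/13 - 5/16) = -6032*(-145/208) = 4205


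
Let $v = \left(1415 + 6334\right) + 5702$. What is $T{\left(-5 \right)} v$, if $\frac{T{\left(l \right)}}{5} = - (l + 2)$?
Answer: $201765$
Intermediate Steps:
$v = 13451$ ($v = 7749 + 5702 = 13451$)
$T{\left(l \right)} = -10 - 5 l$ ($T{\left(l \right)} = 5 \left(- (l + 2)\right) = 5 \left(- (2 + l)\right) = 5 \left(-2 - l\right) = -10 - 5 l$)
$T{\left(-5 \right)} v = \left(-10 - -25\right) 13451 = \left(-10 + 25\right) 13451 = 15 \cdot 13451 = 201765$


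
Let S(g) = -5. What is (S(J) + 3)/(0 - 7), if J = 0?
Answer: 2/7 ≈ 0.28571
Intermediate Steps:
(S(J) + 3)/(0 - 7) = (-5 + 3)/(0 - 7) = -2/(-7) = -1/7*(-2) = 2/7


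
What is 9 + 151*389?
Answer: 58748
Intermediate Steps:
9 + 151*389 = 9 + 58739 = 58748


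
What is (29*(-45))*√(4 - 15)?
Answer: -1305*I*√11 ≈ -4328.2*I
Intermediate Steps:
(29*(-45))*√(4 - 15) = -1305*I*√11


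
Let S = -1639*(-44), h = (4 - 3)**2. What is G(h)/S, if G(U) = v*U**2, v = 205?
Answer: 205/72116 ≈ 0.0028426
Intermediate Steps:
h = 1 (h = 1**2 = 1)
S = 72116
G(U) = 205*U**2
G(h)/S = (205*1**2)/72116 = (205*1)*(1/72116) = 205*(1/72116) = 205/72116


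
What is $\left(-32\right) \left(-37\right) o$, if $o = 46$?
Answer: $54464$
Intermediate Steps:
$\left(-32\right) \left(-37\right) o = \left(-32\right) \left(-37\right) 46 = 1184 \cdot 46 = 54464$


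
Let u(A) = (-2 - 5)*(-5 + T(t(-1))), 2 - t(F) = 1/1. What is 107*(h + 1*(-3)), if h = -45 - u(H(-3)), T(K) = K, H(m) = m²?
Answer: -8132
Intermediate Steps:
t(F) = 1 (t(F) = 2 - 1/1 = 2 - 1*1 = 2 - 1 = 1)
u(A) = 28 (u(A) = (-2 - 5)*(-5 + 1) = -7*(-4) = 28)
h = -73 (h = -45 - 1*28 = -45 - 28 = -73)
107*(h + 1*(-3)) = 107*(-73 + 1*(-3)) = 107*(-73 - 3) = 107*(-76) = -8132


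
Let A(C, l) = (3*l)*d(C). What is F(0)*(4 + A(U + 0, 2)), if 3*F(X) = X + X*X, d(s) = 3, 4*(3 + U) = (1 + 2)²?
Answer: 0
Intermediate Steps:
U = -¾ (U = -3 + (1 + 2)²/4 = -3 + (¼)*3² = -3 + (¼)*9 = -3 + 9/4 = -¾ ≈ -0.75000)
F(X) = X/3 + X²/3 (F(X) = (X + X*X)/3 = (X + X²)/3 = X/3 + X²/3)
A(C, l) = 9*l (A(C, l) = (3*l)*3 = 9*l)
F(0)*(4 + A(U + 0, 2)) = ((⅓)*0*(1 + 0))*(4 + 9*2) = ((⅓)*0*1)*(4 + 18) = 0*22 = 0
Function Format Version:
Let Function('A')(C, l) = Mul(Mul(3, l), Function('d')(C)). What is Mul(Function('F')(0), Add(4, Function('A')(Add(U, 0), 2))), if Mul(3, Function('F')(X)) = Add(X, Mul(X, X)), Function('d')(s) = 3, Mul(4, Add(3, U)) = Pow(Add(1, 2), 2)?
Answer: 0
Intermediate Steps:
U = Rational(-3, 4) (U = Add(-3, Mul(Rational(1, 4), Pow(Add(1, 2), 2))) = Add(-3, Mul(Rational(1, 4), Pow(3, 2))) = Add(-3, Mul(Rational(1, 4), 9)) = Add(-3, Rational(9, 4)) = Rational(-3, 4) ≈ -0.75000)
Function('F')(X) = Add(Mul(Rational(1, 3), X), Mul(Rational(1, 3), Pow(X, 2))) (Function('F')(X) = Mul(Rational(1, 3), Add(X, Mul(X, X))) = Mul(Rational(1, 3), Add(X, Pow(X, 2))) = Add(Mul(Rational(1, 3), X), Mul(Rational(1, 3), Pow(X, 2))))
Function('A')(C, l) = Mul(9, l) (Function('A')(C, l) = Mul(Mul(3, l), 3) = Mul(9, l))
Mul(Function('F')(0), Add(4, Function('A')(Add(U, 0), 2))) = Mul(Mul(Rational(1, 3), 0, Add(1, 0)), Add(4, Mul(9, 2))) = Mul(Mul(Rational(1, 3), 0, 1), Add(4, 18)) = Mul(0, 22) = 0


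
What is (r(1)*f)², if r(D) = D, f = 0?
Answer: 0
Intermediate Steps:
(r(1)*f)² = (1*0)² = 0² = 0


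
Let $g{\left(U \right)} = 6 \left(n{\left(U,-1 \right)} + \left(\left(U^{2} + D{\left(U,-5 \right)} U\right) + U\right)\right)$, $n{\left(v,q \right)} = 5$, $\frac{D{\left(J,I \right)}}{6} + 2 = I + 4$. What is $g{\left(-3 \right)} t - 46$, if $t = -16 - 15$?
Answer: $-12136$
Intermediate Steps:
$D{\left(J,I \right)} = 12 + 6 I$ ($D{\left(J,I \right)} = -12 + 6 \left(I + 4\right) = -12 + 6 \left(4 + I\right) = -12 + \left(24 + 6 I\right) = 12 + 6 I$)
$t = -31$ ($t = -16 - 15 = -31$)
$g{\left(U \right)} = 30 - 102 U + 6 U^{2}$ ($g{\left(U \right)} = 6 \left(5 + \left(\left(U^{2} + \left(12 + 6 \left(-5\right)\right) U\right) + U\right)\right) = 6 \left(5 + \left(\left(U^{2} + \left(12 - 30\right) U\right) + U\right)\right) = 6 \left(5 + \left(\left(U^{2} - 18 U\right) + U\right)\right) = 6 \left(5 + \left(U^{2} - 17 U\right)\right) = 6 \left(5 + U^{2} - 17 U\right) = 30 - 102 U + 6 U^{2}$)
$g{\left(-3 \right)} t - 46 = \left(30 - -306 + 6 \left(-3\right)^{2}\right) \left(-31\right) - 46 = \left(30 + 306 + 6 \cdot 9\right) \left(-31\right) - 46 = \left(30 + 306 + 54\right) \left(-31\right) - 46 = 390 \left(-31\right) - 46 = -12090 - 46 = -12136$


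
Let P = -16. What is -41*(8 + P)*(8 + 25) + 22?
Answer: 10846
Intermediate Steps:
-41*(8 + P)*(8 + 25) + 22 = -41*(8 - 16)*(8 + 25) + 22 = -(-328)*33 + 22 = -41*(-264) + 22 = 10824 + 22 = 10846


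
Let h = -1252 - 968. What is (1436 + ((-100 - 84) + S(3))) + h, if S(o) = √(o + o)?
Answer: -968 + √6 ≈ -965.55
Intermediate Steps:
h = -2220
S(o) = √2*√o (S(o) = √(2*o) = √2*√o)
(1436 + ((-100 - 84) + S(3))) + h = (1436 + ((-100 - 84) + √2*√3)) - 2220 = (1436 + (-184 + √6)) - 2220 = (1252 + √6) - 2220 = -968 + √6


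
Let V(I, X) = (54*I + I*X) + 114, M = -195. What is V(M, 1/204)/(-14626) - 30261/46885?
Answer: 3114508157/46630320680 ≈ 0.066792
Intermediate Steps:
V(I, X) = 114 + 54*I + I*X
V(M, 1/204)/(-14626) - 30261/46885 = (114 + 54*(-195) - 195/204)/(-14626) - 30261/46885 = (114 - 10530 - 195*1/204)*(-1/14626) - 30261*1/46885 = (114 - 10530 - 65/68)*(-1/14626) - 30261/46885 = -708353/68*(-1/14626) - 30261/46885 = 708353/994568 - 30261/46885 = 3114508157/46630320680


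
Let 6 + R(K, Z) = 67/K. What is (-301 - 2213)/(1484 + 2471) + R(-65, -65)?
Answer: -394169/51415 ≈ -7.6664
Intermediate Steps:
R(K, Z) = -6 + 67/K
(-301 - 2213)/(1484 + 2471) + R(-65, -65) = (-301 - 2213)/(1484 + 2471) + (-6 + 67/(-65)) = -2514/3955 + (-6 + 67*(-1/65)) = -2514*1/3955 + (-6 - 67/65) = -2514/3955 - 457/65 = -394169/51415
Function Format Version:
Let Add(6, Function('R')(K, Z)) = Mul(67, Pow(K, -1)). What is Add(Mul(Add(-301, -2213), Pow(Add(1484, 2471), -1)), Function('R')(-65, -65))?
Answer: Rational(-394169, 51415) ≈ -7.6664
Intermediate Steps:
Function('R')(K, Z) = Add(-6, Mul(67, Pow(K, -1)))
Add(Mul(Add(-301, -2213), Pow(Add(1484, 2471), -1)), Function('R')(-65, -65)) = Add(Mul(Add(-301, -2213), Pow(Add(1484, 2471), -1)), Add(-6, Mul(67, Pow(-65, -1)))) = Add(Mul(-2514, Pow(3955, -1)), Add(-6, Mul(67, Rational(-1, 65)))) = Add(Mul(-2514, Rational(1, 3955)), Add(-6, Rational(-67, 65))) = Add(Rational(-2514, 3955), Rational(-457, 65)) = Rational(-394169, 51415)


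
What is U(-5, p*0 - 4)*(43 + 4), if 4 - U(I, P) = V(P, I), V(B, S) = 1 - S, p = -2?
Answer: -94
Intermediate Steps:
U(I, P) = 3 + I (U(I, P) = 4 - (1 - I) = 4 + (-1 + I) = 3 + I)
U(-5, p*0 - 4)*(43 + 4) = (3 - 5)*(43 + 4) = -2*47 = -94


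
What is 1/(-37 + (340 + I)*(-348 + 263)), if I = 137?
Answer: -1/40582 ≈ -2.4641e-5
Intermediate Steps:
1/(-37 + (340 + I)*(-348 + 263)) = 1/(-37 + (340 + 137)*(-348 + 263)) = 1/(-37 + 477*(-85)) = 1/(-37 - 40545) = 1/(-40582) = -1/40582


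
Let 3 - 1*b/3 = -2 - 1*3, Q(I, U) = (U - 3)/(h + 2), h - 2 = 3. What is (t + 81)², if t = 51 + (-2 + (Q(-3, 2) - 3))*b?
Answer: 3600/49 ≈ 73.469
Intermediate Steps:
h = 5 (h = 2 + 3 = 5)
Q(I, U) = -3/7 + U/7 (Q(I, U) = (U - 3)/(5 + 2) = (-3 + U)/7 = (-3 + U)*(⅐) = -3/7 + U/7)
b = 24 (b = 9 - 3*(-2 - 1*3) = 9 - 3*(-2 - 3) = 9 - 3*(-5) = 9 + 15 = 24)
t = -507/7 (t = 51 + (-2 + ((-3/7 + (⅐)*2) - 3))*24 = 51 + (-2 + ((-3/7 + 2/7) - 3))*24 = 51 + (-2 + (-⅐ - 3))*24 = 51 + (-2 - 22/7)*24 = 51 - 36/7*24 = 51 - 864/7 = -507/7 ≈ -72.429)
(t + 81)² = (-507/7 + 81)² = (60/7)² = 3600/49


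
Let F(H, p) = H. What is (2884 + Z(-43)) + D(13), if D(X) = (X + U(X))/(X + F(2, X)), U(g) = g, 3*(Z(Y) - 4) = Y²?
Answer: 52591/15 ≈ 3506.1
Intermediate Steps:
Z(Y) = 4 + Y²/3
D(X) = 2*X/(2 + X) (D(X) = (X + X)/(X + 2) = (2*X)/(2 + X) = 2*X/(2 + X))
(2884 + Z(-43)) + D(13) = (2884 + (4 + (⅓)*(-43)²)) + 2*13/(2 + 13) = (2884 + (4 + (⅓)*1849)) + 2*13/15 = (2884 + (4 + 1849/3)) + 2*13*(1/15) = (2884 + 1861/3) + 26/15 = 10513/3 + 26/15 = 52591/15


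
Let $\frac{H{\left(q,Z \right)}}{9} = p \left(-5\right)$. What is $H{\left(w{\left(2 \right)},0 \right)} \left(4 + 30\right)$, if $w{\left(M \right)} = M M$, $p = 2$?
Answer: $-3060$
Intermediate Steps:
$w{\left(M \right)} = M^{2}$
$H{\left(q,Z \right)} = -90$ ($H{\left(q,Z \right)} = 9 \cdot 2 \left(-5\right) = 9 \left(-10\right) = -90$)
$H{\left(w{\left(2 \right)},0 \right)} \left(4 + 30\right) = - 90 \left(4 + 30\right) = \left(-90\right) 34 = -3060$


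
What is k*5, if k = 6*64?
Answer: 1920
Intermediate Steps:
k = 384
k*5 = 384*5 = 1920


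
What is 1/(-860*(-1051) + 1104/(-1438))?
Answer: 719/649874788 ≈ 1.1064e-6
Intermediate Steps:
1/(-860*(-1051) + 1104/(-1438)) = 1/(903860 + 1104*(-1/1438)) = 1/(903860 - 552/719) = 1/(649874788/719) = 719/649874788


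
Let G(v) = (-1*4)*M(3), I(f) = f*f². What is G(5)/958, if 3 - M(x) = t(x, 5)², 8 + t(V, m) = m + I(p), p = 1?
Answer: 2/479 ≈ 0.0041754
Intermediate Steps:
I(f) = f³
t(V, m) = -7 + m (t(V, m) = -8 + (m + 1³) = -8 + (m + 1) = -8 + (1 + m) = -7 + m)
M(x) = -1 (M(x) = 3 - (-7 + 5)² = 3 - 1*(-2)² = 3 - 1*4 = 3 - 4 = -1)
G(v) = 4 (G(v) = -1*4*(-1) = -4*(-1) = 4)
G(5)/958 = 4/958 = 4*(1/958) = 2/479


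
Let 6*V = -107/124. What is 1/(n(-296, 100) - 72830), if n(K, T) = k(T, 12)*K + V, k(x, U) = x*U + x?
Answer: -744/340476827 ≈ -2.1852e-6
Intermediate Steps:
k(x, U) = x + U*x (k(x, U) = U*x + x = x + U*x)
V = -107/744 (V = (-107/124)/6 = (-107*1/124)/6 = (⅙)*(-107/124) = -107/744 ≈ -0.14382)
n(K, T) = -107/744 + 13*K*T (n(K, T) = (T*(1 + 12))*K - 107/744 = (T*13)*K - 107/744 = (13*T)*K - 107/744 = 13*K*T - 107/744 = -107/744 + 13*K*T)
1/(n(-296, 100) - 72830) = 1/((-107/744 + 13*(-296)*100) - 72830) = 1/((-107/744 - 384800) - 72830) = 1/(-286291307/744 - 72830) = 1/(-340476827/744) = -744/340476827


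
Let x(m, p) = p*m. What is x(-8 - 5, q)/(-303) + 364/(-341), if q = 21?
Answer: -5733/34441 ≈ -0.16646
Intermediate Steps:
x(m, p) = m*p
x(-8 - 5, q)/(-303) + 364/(-341) = ((-8 - 5)*21)/(-303) + 364/(-341) = -13*21*(-1/303) + 364*(-1/341) = -273*(-1/303) - 364/341 = 91/101 - 364/341 = -5733/34441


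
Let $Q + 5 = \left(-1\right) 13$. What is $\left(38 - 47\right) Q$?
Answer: $162$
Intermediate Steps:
$Q = -18$ ($Q = -5 - 13 = -18$)
$\left(38 - 47\right) Q = \left(38 - 47\right) \left(-18\right) = \left(-9\right) \left(-18\right) = 162$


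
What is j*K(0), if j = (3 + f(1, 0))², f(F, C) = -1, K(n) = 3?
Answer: 12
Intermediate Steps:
j = 4 (j = (3 - 1)² = 2² = 4)
j*K(0) = 4*3 = 12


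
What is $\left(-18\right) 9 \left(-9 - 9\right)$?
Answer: $2916$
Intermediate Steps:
$\left(-18\right) 9 \left(-9 - 9\right) = - 162 \left(-9 - 9\right) = \left(-162\right) \left(-18\right) = 2916$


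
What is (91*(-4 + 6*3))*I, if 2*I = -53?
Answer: -33761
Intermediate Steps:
I = -53/2 (I = (½)*(-53) = -53/2 ≈ -26.500)
(91*(-4 + 6*3))*I = (91*(-4 + 6*3))*(-53/2) = (91*(-4 + 18))*(-53/2) = (91*14)*(-53/2) = 1274*(-53/2) = -33761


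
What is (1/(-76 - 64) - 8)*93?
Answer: -104253/140 ≈ -744.66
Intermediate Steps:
(1/(-76 - 64) - 8)*93 = (1/(-140) - 8)*93 = (-1/140 - 8)*93 = -1121/140*93 = -104253/140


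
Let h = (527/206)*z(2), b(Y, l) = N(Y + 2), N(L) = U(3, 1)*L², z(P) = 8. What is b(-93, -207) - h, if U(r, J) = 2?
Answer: 1703778/103 ≈ 16542.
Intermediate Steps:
N(L) = 2*L²
b(Y, l) = 2*(2 + Y)² (b(Y, l) = 2*(Y + 2)² = 2*(2 + Y)²)
h = 2108/103 (h = (527/206)*8 = 2108/103 ≈ 20.466)
b(-93, -207) - h = 2*(2 - 93)² - 1*2108/103 = 2*(-91)² - 2108/103 = 2*8281 - 2108/103 = 16562 - 2108/103 = 1703778/103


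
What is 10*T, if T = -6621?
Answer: -66210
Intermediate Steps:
10*T = 10*(-6621) = -66210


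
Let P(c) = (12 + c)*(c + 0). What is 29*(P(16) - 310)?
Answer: 4002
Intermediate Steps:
P(c) = c*(12 + c) (P(c) = (12 + c)*c = c*(12 + c))
29*(P(16) - 310) = 29*(16*(12 + 16) - 310) = 29*(16*28 - 310) = 29*(448 - 310) = 29*138 = 4002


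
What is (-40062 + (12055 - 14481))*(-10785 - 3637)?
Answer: 612761936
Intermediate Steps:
(-40062 + (12055 - 14481))*(-10785 - 3637) = (-40062 - 2426)*(-14422) = -42488*(-14422) = 612761936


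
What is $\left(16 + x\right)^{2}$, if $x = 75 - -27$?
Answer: $13924$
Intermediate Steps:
$x = 102$ ($x = 75 + 27 = 102$)
$\left(16 + x\right)^{2} = \left(16 + 102\right)^{2} = 118^{2} = 13924$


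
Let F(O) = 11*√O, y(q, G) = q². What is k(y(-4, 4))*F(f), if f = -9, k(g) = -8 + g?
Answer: 264*I ≈ 264.0*I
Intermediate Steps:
k(y(-4, 4))*F(f) = (-8 + (-4)²)*(11*√(-9)) = (-8 + 16)*(11*(3*I)) = 8*(33*I) = 264*I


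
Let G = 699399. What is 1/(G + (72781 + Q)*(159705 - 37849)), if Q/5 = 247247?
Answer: 1/159512153095 ≈ 6.2691e-12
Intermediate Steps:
Q = 1236235 (Q = 5*247247 = 1236235)
1/(G + (72781 + Q)*(159705 - 37849)) = 1/(699399 + (72781 + 1236235)*(159705 - 37849)) = 1/(699399 + 1309016*121856) = 1/(699399 + 159511453696) = 1/159512153095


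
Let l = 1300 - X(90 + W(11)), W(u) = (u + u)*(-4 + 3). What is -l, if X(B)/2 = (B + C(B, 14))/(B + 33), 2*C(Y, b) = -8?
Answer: -131172/101 ≈ -1298.7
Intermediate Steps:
C(Y, b) = -4 (C(Y, b) = (1/2)*(-8) = -4)
W(u) = -2*u (W(u) = (2*u)*(-1) = -2*u)
X(B) = 2*(-4 + B)/(33 + B) (X(B) = 2*((B - 4)/(B + 33)) = 2*((-4 + B)/(33 + B)) = 2*(-4 + B)/(33 + B))
l = 131172/101 (l = 1300 - 2*(-4 + (90 - 2*11))/(33 + (90 - 2*11)) = 1300 - 2*(-4 + (90 - 22))/(33 + (90 - 22)) = 1300 - 2*(-4 + 68)/(33 + 68) = 1300 - 2*64/101 = 1300 - 1*128/101 = 1300 - 128/101 = 131172/101 ≈ 1298.7)
-l = -1*131172/101 = -131172/101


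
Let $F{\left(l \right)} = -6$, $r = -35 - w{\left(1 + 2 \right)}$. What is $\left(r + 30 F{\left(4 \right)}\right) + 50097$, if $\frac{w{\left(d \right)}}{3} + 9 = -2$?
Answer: $49915$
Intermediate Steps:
$w{\left(d \right)} = -33$ ($w{\left(d \right)} = -27 + 3 \left(-2\right) = -27 - 6 = -33$)
$r = -2$ ($r = -35 - -33 = -35 + 33 = -2$)
$\left(r + 30 F{\left(4 \right)}\right) + 50097 = \left(-2 + 30 \left(-6\right)\right) + 50097 = \left(-2 - 180\right) + 50097 = -182 + 50097 = 49915$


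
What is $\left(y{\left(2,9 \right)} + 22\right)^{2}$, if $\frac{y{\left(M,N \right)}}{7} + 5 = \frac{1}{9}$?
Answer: $\frac{12100}{81} \approx 149.38$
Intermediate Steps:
$y{\left(M,N \right)} = - \frac{308}{9}$ ($y{\left(M,N \right)} = -35 + \frac{7}{9} = - \frac{308}{9}$)
$\left(y{\left(2,9 \right)} + 22\right)^{2} = \left(- \frac{308}{9} + 22\right)^{2} = \left(- \frac{110}{9}\right)^{2} = \frac{12100}{81}$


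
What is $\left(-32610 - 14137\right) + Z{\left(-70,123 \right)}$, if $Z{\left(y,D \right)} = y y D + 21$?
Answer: $555974$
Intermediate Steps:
$Z{\left(y,D \right)} = 21 + D y^{2}$ ($Z{\left(y,D \right)} = y^{2} D + 21 = D y^{2} + 21 = 21 + D y^{2}$)
$\left(-32610 - 14137\right) + Z{\left(-70,123 \right)} = \left(-32610 - 14137\right) + \left(21 + 123 \left(-70\right)^{2}\right) = -46747 + \left(21 + 123 \cdot 4900\right) = -46747 + \left(21 + 602700\right) = -46747 + 602721 = 555974$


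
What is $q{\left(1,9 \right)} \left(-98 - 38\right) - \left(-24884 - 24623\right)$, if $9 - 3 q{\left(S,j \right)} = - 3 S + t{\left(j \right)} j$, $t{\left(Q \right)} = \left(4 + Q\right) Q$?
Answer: $96699$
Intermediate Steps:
$t{\left(Q \right)} = Q \left(4 + Q\right)$
$q{\left(S,j \right)} = 3 + S - \frac{j^{2} \left(4 + j\right)}{3}$ ($q{\left(S,j \right)} = 3 - \frac{- 3 S + j \left(4 + j\right) j}{3} = 3 - \frac{- 3 S + j^{2} \left(4 + j\right)}{3} = 3 + \left(S - \frac{j^{2} \left(4 + j\right)}{3}\right) = 3 + S - \frac{j^{2} \left(4 + j\right)}{3}$)
$q{\left(1,9 \right)} \left(-98 - 38\right) - \left(-24884 - 24623\right) = \left(3 + 1 - \frac{9^{2} \left(4 + 9\right)}{3}\right) \left(-98 - 38\right) - \left(-24884 - 24623\right) = \left(3 + 1 - 27 \cdot 13\right) \left(-136\right) - \left(-24884 - 24623\right) = \left(3 + 1 - 351\right) \left(-136\right) - -49507 = \left(-347\right) \left(-136\right) + 49507 = 47192 + 49507 = 96699$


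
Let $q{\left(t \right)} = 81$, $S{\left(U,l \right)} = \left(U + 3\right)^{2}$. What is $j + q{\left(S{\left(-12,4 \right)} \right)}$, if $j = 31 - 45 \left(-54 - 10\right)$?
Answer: $2992$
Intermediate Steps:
$S{\left(U,l \right)} = \left(3 + U\right)^{2}$
$j = 2911$ ($j = 31 - 45 \left(-54 - 10\right) = 31 - -2880 = 31 + 2880 = 2911$)
$j + q{\left(S{\left(-12,4 \right)} \right)} = 2911 + 81 = 2992$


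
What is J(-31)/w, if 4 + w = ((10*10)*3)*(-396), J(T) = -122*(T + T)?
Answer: -1891/29701 ≈ -0.063668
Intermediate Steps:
J(T) = -244*T
w = -118804 (w = -4 + ((10*10)*3)*(-396) = -4 + (100*3)*(-396) = -4 + 300*(-396) = -4 - 118800 = -118804)
J(-31)/w = -244*(-31)/(-118804) = 7564*(-1/118804) = -1891/29701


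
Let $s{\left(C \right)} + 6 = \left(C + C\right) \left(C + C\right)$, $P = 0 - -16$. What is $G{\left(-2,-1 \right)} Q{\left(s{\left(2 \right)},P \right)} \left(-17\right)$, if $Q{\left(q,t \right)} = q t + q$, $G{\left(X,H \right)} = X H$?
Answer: $-5780$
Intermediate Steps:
$P = 16$ ($P = 0 + 16 = 16$)
$G{\left(X,H \right)} = H X$
$s{\left(C \right)} = -6 + 4 C^{2}$ ($s{\left(C \right)} = -6 + \left(C + C\right) \left(C + C\right) = -6 + 2 C 2 C = -6 + 4 C^{2}$)
$Q{\left(q,t \right)} = q + q t$
$G{\left(-2,-1 \right)} Q{\left(s{\left(2 \right)},P \right)} \left(-17\right) = \left(-1\right) \left(-2\right) \left(-6 + 4 \cdot 2^{2}\right) \left(1 + 16\right) \left(-17\right) = 2 \left(-6 + 4 \cdot 4\right) 17 \left(-17\right) = 2 \left(-6 + 16\right) 17 \left(-17\right) = 2 \cdot 10 \cdot 17 \left(-17\right) = 2 \cdot 170 \left(-17\right) = 340 \left(-17\right) = -5780$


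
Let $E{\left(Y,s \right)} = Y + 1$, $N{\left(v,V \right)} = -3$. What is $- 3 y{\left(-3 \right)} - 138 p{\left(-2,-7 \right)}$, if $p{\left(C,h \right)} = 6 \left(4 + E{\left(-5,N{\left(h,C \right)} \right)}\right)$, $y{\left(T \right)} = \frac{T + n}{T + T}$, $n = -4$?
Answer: $- \frac{7}{2} \approx -3.5$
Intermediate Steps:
$E{\left(Y,s \right)} = 1 + Y$
$y{\left(T \right)} = \frac{-4 + T}{2 T}$ ($y{\left(T \right)} = \frac{T - 4}{T + T} = \frac{-4 + T}{2 T}$)
$p{\left(C,h \right)} = 0$ ($p{\left(C,h \right)} = 6 \left(4 + \left(1 - 5\right)\right) = 6 \left(4 - 4\right) = 6 \cdot 0 = 0$)
$- 3 y{\left(-3 \right)} - 138 p{\left(-2,-7 \right)} = - 3 \frac{-4 - 3}{2 \left(-3\right)} - 0 = - 3 \cdot \frac{1}{2} \left(- \frac{1}{3}\right) \left(-7\right) + 0 = \left(-3\right) \frac{7}{6} + 0 = - \frac{7}{2} + 0 = - \frac{7}{2}$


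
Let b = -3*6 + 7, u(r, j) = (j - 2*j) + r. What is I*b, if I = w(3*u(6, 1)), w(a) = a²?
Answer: -2475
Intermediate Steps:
u(r, j) = r - j (u(r, j) = -j + r = r - j)
b = -11 (b = -18 + 7 = -11)
I = 225 (I = (3*(6 - 1*1))² = (3*(6 - 1))² = (3*5)² = 15² = 225)
I*b = 225*(-11) = -2475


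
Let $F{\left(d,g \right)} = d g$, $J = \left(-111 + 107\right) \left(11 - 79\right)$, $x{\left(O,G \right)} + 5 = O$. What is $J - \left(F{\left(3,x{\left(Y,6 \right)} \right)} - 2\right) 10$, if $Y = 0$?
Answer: $442$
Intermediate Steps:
$x{\left(O,G \right)} = -5 + O$
$J = 272$ ($J = \left(-4\right) \left(-68\right) = 272$)
$J - \left(F{\left(3,x{\left(Y,6 \right)} \right)} - 2\right) 10 = 272 - \left(3 \left(-5 + 0\right) - 2\right) 10 = 272 - \left(3 \left(-5\right) - 2\right) 10 = 272 - \left(-15 - 2\right) 10 = 272 - \left(-17\right) 10 = 272 - -170 = 272 + 170 = 442$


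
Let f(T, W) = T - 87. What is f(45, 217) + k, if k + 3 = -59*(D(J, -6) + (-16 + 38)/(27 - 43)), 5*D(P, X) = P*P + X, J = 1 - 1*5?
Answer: -655/8 ≈ -81.875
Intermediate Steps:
f(T, W) = -87 + T
J = -4 (J = 1 - 5 = -4)
D(P, X) = X/5 + P**2/5 (D(P, X) = (P*P + X)/5 = (P**2 + X)/5 = (X + P**2)/5 = X/5 + P**2/5)
k = -319/8 (k = -3 - 59*(((1/5)*(-6) + (1/5)*(-4)**2) + (-16 + 38)/(27 - 43)) = -3 - 59*((-6/5 + (1/5)*16) + 22/(-16)) = -3 - 59*((-6/5 + 16/5) + 22*(-1/16)) = -3 - 59*(2 - 11/8) = -3 - 59*5/8 = -3 - 295/8 = -319/8 ≈ -39.875)
f(45, 217) + k = (-87 + 45) - 319/8 = -42 - 319/8 = -655/8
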